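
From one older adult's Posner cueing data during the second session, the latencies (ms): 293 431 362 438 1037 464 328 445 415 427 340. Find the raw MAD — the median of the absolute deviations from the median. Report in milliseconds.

Sorted: 293, 328, 340, 362, 415, 427, 431, 438, 445, 464, 1037 → median = 427
|x − 427|: 134, 4, 65, 11, 610, 37, 99, 18, 12, 0, 87
Sorted deviations: 0, 4, 11, 12, 18, 37, 65, 87, 99, 134, 610 → MAD = 37

37 ms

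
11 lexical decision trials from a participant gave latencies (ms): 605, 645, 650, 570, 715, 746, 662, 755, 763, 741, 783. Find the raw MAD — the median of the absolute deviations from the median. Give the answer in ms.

53 ms

Sorted: 570, 605, 645, 650, 662, 715, 741, 746, 755, 763, 783 → median = 715
|x − 715|: 110, 70, 65, 145, 0, 31, 53, 40, 48, 26, 68
Sorted deviations: 0, 26, 31, 40, 48, 53, 65, 68, 70, 110, 145 → MAD = 53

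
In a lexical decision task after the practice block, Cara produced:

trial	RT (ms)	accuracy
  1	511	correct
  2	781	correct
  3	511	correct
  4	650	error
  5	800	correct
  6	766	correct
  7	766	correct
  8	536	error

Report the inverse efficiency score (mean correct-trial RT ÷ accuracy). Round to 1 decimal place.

918.9 ms

Correct trials (n=6): 511, 781, 511, 800, 766, 766
Mean correct RT = 4135/6 = 689.1667 ms
Proportion correct = 6/8
IES = 689.1667 / (6/8) = 918.889 ms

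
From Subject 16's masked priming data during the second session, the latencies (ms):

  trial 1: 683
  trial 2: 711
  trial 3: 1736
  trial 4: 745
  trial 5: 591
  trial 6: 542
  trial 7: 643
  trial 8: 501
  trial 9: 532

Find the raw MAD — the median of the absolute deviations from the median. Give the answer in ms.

Sorted: 501, 532, 542, 591, 643, 683, 711, 745, 1736 → median = 643
|x − 643|: 40, 68, 1093, 102, 52, 101, 0, 142, 111
Sorted deviations: 0, 40, 52, 68, 101, 102, 111, 142, 1093 → MAD = 101

101 ms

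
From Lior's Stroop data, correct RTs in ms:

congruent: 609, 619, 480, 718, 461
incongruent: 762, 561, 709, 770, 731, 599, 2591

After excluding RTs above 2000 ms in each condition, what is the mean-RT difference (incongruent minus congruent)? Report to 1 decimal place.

111.3 ms

incongruent: exclude 2591
M(congruent) = 2887/5 = 577.400
M(incongruent) = 4132/6 = 688.667
Difference = 688.667 − 577.400 = 111.267 ms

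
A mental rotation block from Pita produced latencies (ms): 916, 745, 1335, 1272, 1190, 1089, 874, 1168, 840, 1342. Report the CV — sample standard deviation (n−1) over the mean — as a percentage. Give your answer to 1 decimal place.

20.3%

n = 10, Σ = 10771, M = 1077.1000
Σ(x−M)² = 429530.900; s = √(429530.900/9) = 218.4620
CV = 218.4620 / 1077.1000 = 0.20282 = 20.282%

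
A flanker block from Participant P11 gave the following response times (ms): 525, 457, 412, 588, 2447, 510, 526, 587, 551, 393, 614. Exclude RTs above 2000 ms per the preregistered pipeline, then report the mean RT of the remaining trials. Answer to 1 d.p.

Excluded: 2447
Retained (n=10): Σ = 5163
Mean = 5163/10 = 516.3000

516.3 ms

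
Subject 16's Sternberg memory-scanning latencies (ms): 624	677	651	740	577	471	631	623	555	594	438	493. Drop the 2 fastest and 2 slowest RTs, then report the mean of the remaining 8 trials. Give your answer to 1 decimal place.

Sorted: 438, 471, 493, 555, 577, 594, 623, 624, 631, 651, 677, 740
Drop lowest 2 (438, 471) and highest 2 (677, 740)
Remaining (n=8): Σ = 4748, mean = 4748/8 = 593.500

593.5 ms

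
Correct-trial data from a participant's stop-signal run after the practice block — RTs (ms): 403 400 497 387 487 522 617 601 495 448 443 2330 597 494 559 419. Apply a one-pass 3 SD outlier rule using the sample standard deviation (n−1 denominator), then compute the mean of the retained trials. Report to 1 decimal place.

n = 16, ΣRT = 9699, M = 606.188
Σ(x−M)² = 3250682.44; s = √(3250682.44/15) = 465.524
Cutoffs: 606.188 ± 3·465.524 → [-790.4, 2002.8]
Outside: 2330 → excluded.
Retained (n=15): Σ = 7369, mean = 7369/15 = 491.267

491.3 ms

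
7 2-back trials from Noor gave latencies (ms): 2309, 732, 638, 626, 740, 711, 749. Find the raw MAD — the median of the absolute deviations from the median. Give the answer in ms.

Sorted: 626, 638, 711, 732, 740, 749, 2309 → median = 732
|x − 732|: 1577, 0, 94, 106, 8, 21, 17
Sorted deviations: 0, 8, 17, 21, 94, 106, 1577 → MAD = 21

21 ms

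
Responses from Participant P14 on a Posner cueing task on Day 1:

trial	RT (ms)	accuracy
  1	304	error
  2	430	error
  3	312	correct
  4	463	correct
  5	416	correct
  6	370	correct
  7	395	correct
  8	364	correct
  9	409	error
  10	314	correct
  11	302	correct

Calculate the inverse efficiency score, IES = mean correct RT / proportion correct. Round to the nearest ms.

505 ms

Correct trials (n=8): 312, 463, 416, 370, 395, 364, 314, 302
Mean correct RT = 2936/8 = 367.0000 ms
Proportion correct = 8/11
IES = 367.0000 / (8/11) = 504.625 ms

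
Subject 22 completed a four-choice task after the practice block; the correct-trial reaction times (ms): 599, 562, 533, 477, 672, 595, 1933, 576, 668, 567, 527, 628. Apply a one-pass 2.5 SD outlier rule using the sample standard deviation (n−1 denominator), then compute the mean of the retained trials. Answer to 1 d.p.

n = 12, ΣRT = 8337, M = 694.750
Σ(x−M)² = 1707832.25; s = √(1707832.25/11) = 394.027
Cutoffs: 694.750 ± 2.5·394.027 → [-290.3, 1679.8]
Outside: 1933 → excluded.
Retained (n=11): Σ = 6404, mean = 6404/11 = 582.182

582.2 ms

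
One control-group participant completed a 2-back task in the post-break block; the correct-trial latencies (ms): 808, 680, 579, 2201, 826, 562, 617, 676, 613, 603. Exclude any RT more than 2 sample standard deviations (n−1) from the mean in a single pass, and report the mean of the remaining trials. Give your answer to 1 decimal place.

n = 10, ΣRT = 8165, M = 816.500
Σ(x−M)² = 2203346.50; s = √(2203346.50/9) = 494.789
Cutoffs: 816.500 ± 2·494.789 → [-173.1, 1806.1]
Outside: 2201 → excluded.
Retained (n=9): Σ = 5964, mean = 5964/9 = 662.667

662.7 ms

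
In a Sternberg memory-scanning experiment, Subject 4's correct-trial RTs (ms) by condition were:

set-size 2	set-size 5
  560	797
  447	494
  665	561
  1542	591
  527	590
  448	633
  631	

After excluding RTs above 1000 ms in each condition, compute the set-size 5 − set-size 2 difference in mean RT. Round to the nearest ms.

set-size 2: exclude 1542
M(set-size 2) = 3278/6 = 546.333
M(set-size 5) = 3666/6 = 611.000
Difference = 611.000 − 546.333 = 64.667 ms

65 ms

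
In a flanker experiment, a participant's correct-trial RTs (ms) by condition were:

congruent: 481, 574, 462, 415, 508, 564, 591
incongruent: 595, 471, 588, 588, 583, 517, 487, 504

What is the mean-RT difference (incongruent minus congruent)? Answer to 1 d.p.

28.1 ms

M(congruent) = 3595/7 = 513.571
M(incongruent) = 4333/8 = 541.625
Difference = 541.625 − 513.571 = 28.054 ms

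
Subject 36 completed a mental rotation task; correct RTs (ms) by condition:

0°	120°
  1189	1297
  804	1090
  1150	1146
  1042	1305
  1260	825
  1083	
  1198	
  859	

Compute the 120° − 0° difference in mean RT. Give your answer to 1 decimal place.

M(0°) = 8585/8 = 1073.125
M(120°) = 5663/5 = 1132.600
Difference = 1132.600 − 1073.125 = 59.475 ms

59.5 ms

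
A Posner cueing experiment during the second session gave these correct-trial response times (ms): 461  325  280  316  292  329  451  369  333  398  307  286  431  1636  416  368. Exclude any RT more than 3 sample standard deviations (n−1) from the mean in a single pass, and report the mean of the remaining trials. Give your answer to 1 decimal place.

357.5 ms

n = 16, ΣRT = 6998, M = 437.375
Σ(x−M)² = 1584793.75; s = √(1584793.75/15) = 325.043
Cutoffs: 437.375 ± 3·325.043 → [-537.8, 1412.5]
Outside: 1636 → excluded.
Retained (n=15): Σ = 5362, mean = 5362/15 = 357.467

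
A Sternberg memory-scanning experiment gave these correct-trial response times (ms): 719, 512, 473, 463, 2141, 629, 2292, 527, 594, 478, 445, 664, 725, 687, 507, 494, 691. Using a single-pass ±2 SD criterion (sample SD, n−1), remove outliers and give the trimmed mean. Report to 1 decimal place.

n = 17, ΣRT = 13041, M = 767.118
Σ(x−M)² = 4920137.76; s = √(4920137.76/16) = 554.535
Cutoffs: 767.118 ± 2·554.535 → [-342.0, 1876.2]
Outside: 2141, 2292 → excluded.
Retained (n=15): Σ = 8608, mean = 8608/15 = 573.867

573.9 ms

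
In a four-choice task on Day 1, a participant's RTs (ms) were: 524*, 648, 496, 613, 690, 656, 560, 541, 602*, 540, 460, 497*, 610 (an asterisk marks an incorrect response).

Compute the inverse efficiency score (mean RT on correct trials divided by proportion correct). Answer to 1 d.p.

755.8 ms

Correct trials (n=10): 648, 496, 613, 690, 656, 560, 541, 540, 460, 610
Mean correct RT = 5814/10 = 581.4000 ms
Proportion correct = 10/13
IES = 581.4000 / (10/13) = 755.820 ms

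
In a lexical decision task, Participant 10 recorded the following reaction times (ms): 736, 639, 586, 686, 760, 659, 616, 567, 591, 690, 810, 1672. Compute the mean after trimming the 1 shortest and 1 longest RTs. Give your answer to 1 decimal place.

Sorted: 567, 586, 591, 616, 639, 659, 686, 690, 736, 760, 810, 1672
Drop lowest 1 (567) and highest 1 (1672)
Remaining (n=10): Σ = 6773, mean = 6773/10 = 677.300

677.3 ms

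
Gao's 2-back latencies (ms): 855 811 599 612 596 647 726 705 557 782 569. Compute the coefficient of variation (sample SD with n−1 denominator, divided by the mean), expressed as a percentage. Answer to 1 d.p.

15.3%

n = 11, Σ = 7459, M = 678.0909
Σ(x−M)² = 107670.909; s = √(107670.909/10) = 103.7646
CV = 103.7646 / 678.0909 = 0.15302 = 15.302%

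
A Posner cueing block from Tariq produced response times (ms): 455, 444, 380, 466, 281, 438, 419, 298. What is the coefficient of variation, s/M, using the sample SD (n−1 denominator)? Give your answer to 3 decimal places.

0.180

n = 8, Σ = 3181, M = 397.6250
Σ(x−M)² = 36041.875; s = √(36041.875/7) = 71.7554
CV = 71.7554 / 397.6250 = 0.18046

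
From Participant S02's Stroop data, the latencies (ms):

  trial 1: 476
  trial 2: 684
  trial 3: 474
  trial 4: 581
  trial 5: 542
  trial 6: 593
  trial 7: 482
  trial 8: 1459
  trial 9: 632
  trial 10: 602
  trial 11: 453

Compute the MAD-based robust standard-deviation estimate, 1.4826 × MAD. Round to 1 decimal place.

Sorted: 453, 474, 476, 482, 542, 581, 593, 602, 632, 684, 1459 → median = 581
|x − 581| sorted: 0, 12, 21, 39, 51, 99, 103, 105, 107, 128, 878 → MAD = 99
Robust SD ≈ 1.4826 × 99 = 146.777

146.8 ms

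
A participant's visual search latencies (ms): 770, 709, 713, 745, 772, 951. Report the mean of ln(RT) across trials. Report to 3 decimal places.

6.650

ln(RT): 6.6464, 6.5639, 6.5695, 6.6134, 6.6490, 6.8575
Σ ln(RT) = 39.8996
Mean = 39.8996/6 = 6.64994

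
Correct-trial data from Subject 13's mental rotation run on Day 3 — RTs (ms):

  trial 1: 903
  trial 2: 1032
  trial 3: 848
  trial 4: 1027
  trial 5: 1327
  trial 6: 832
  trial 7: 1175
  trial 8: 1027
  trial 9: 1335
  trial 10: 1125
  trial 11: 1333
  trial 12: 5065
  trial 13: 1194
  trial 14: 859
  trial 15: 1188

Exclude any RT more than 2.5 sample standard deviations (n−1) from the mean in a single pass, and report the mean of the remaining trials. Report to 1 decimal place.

1086.1 ms

n = 15, ΣRT = 20270, M = 1351.333
Σ(x−M)² = 15205071.33; s = √(15205071.33/14) = 1042.150
Cutoffs: 1351.333 ± 2.5·1042.150 → [-1254.0, 3956.7]
Outside: 5065 → excluded.
Retained (n=14): Σ = 15205, mean = 15205/14 = 1086.071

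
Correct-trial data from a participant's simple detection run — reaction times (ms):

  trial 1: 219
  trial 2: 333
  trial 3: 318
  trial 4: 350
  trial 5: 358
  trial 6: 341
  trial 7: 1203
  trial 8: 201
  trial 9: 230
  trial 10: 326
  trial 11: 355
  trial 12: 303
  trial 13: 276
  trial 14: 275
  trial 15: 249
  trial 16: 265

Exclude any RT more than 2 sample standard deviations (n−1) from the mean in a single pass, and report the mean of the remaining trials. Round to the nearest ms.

293 ms

n = 16, ΣRT = 5602, M = 350.125
Σ(x−M)² = 814165.75; s = √(814165.75/15) = 232.976
Cutoffs: 350.125 ± 2·232.976 → [-115.8, 816.1]
Outside: 1203 → excluded.
Retained (n=15): Σ = 4399, mean = 4399/15 = 293.267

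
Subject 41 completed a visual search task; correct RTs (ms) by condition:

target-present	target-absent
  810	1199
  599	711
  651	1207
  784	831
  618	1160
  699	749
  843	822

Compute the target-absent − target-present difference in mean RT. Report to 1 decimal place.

M(target-present) = 5004/7 = 714.857
M(target-absent) = 6679/7 = 954.143
Difference = 954.143 − 714.857 = 239.286 ms

239.3 ms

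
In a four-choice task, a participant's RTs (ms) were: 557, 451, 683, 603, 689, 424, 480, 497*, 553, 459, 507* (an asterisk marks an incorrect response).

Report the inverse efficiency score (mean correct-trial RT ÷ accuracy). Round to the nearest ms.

665 ms

Correct trials (n=9): 557, 451, 683, 603, 689, 424, 480, 553, 459
Mean correct RT = 4899/9 = 544.3333 ms
Proportion correct = 9/11
IES = 544.3333 / (9/11) = 665.296 ms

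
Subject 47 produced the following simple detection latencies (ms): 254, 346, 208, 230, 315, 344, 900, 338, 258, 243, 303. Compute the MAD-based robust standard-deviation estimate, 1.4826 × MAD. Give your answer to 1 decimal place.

66.7 ms

Sorted: 208, 230, 243, 254, 258, 303, 315, 338, 344, 346, 900 → median = 303
|x − 303| sorted: 0, 12, 35, 41, 43, 45, 49, 60, 73, 95, 597 → MAD = 45
Robust SD ≈ 1.4826 × 45 = 66.717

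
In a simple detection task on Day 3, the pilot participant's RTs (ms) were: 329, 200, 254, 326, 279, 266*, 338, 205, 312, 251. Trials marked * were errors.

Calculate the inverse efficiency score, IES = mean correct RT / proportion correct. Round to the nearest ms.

Correct trials (n=9): 329, 200, 254, 326, 279, 338, 205, 312, 251
Mean correct RT = 2494/9 = 277.1111 ms
Proportion correct = 9/10
IES = 277.1111 / (9/10) = 307.901 ms

308 ms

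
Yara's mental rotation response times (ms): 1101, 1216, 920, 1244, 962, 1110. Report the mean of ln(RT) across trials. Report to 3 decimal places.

6.990

ln(RT): 7.0040, 7.1033, 6.8244, 7.1261, 6.8690, 7.0121
Σ ln(RT) = 41.9389
Mean = 41.9389/6 = 6.98981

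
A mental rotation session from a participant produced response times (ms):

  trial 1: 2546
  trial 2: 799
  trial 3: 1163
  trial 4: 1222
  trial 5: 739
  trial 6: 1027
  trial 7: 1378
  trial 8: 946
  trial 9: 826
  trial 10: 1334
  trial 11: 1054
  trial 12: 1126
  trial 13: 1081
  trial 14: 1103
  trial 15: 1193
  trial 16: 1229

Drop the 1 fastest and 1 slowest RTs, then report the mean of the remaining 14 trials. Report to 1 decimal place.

Sorted: 739, 799, 826, 946, 1027, 1054, 1081, 1103, 1126, 1163, 1193, 1222, 1229, 1334, 1378, 2546
Drop lowest 1 (739) and highest 1 (2546)
Remaining (n=14): Σ = 15481, mean = 15481/14 = 1105.786

1105.8 ms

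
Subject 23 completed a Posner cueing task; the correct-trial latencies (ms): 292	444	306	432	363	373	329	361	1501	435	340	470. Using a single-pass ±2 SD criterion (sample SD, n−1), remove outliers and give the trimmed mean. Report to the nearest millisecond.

n = 12, ΣRT = 5646, M = 470.500
Σ(x−M)² = 1194403.00; s = √(1194403.00/11) = 329.518
Cutoffs: 470.500 ± 2·329.518 → [-188.5, 1129.5]
Outside: 1501 → excluded.
Retained (n=11): Σ = 4145, mean = 4145/11 = 376.818

377 ms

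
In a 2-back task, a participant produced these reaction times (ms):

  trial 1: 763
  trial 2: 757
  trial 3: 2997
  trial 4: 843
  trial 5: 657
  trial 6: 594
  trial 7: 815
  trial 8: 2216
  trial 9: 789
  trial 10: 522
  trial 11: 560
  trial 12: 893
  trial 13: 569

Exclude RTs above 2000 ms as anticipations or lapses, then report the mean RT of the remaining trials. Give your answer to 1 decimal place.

705.6 ms

Excluded: 2216, 2997
Retained (n=11): Σ = 7762
Mean = 7762/11 = 705.6364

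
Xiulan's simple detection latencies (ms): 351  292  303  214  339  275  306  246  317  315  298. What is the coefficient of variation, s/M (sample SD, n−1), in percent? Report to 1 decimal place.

13.3%

n = 11, Σ = 3256, M = 296.0000
Σ(x−M)² = 15510.000; s = √(15510.000/10) = 39.3827
CV = 39.3827 / 296.0000 = 0.13305 = 13.305%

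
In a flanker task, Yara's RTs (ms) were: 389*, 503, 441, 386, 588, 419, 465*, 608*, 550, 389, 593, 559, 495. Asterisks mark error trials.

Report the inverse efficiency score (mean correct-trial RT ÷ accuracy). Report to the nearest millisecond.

640 ms

Correct trials (n=10): 503, 441, 386, 588, 419, 550, 389, 593, 559, 495
Mean correct RT = 4923/10 = 492.3000 ms
Proportion correct = 10/13
IES = 492.3000 / (10/13) = 639.990 ms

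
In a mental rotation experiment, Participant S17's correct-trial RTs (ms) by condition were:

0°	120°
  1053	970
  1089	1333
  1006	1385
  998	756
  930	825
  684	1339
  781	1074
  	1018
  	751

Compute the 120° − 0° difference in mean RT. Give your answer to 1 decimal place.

115.7 ms

M(0°) = 6541/7 = 934.429
M(120°) = 9451/9 = 1050.111
Difference = 1050.111 − 934.429 = 115.683 ms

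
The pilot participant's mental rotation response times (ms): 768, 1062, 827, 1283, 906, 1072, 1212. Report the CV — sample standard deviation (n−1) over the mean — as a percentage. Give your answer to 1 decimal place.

n = 7, Σ = 7130, M = 1018.5714
Σ(x−M)² = 224235.714; s = √(224235.714/6) = 193.3200
CV = 193.3200 / 1018.5714 = 0.18980 = 18.980%

19.0%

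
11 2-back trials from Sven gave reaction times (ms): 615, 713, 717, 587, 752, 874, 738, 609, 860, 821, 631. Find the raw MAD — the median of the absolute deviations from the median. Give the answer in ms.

102 ms

Sorted: 587, 609, 615, 631, 713, 717, 738, 752, 821, 860, 874 → median = 717
|x − 717|: 102, 4, 0, 130, 35, 157, 21, 108, 143, 104, 86
Sorted deviations: 0, 4, 21, 35, 86, 102, 104, 108, 130, 143, 157 → MAD = 102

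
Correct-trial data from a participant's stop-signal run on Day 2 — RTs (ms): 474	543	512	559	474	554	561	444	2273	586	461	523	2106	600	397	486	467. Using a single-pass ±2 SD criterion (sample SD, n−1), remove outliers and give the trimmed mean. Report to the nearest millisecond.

n = 17, ΣRT = 12020, M = 707.059
Σ(x−M)² = 5041856.94; s = √(5041856.94/16) = 561.352
Cutoffs: 707.059 ± 2·561.352 → [-415.6, 1829.8]
Outside: 2106, 2273 → excluded.
Retained (n=15): Σ = 7641, mean = 7641/15 = 509.400

509 ms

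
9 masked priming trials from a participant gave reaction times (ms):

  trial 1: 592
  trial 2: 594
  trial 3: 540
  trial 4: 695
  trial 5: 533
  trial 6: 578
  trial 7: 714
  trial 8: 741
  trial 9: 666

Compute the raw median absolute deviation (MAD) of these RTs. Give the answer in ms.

61 ms

Sorted: 533, 540, 578, 592, 594, 666, 695, 714, 741 → median = 594
|x − 594|: 2, 0, 54, 101, 61, 16, 120, 147, 72
Sorted deviations: 0, 2, 16, 54, 61, 72, 101, 120, 147 → MAD = 61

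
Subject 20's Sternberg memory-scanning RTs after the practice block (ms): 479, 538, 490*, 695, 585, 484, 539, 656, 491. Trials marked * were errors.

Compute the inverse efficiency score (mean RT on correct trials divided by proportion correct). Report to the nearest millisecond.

628 ms

Correct trials (n=8): 479, 538, 695, 585, 484, 539, 656, 491
Mean correct RT = 4467/8 = 558.3750 ms
Proportion correct = 8/9
IES = 558.3750 / (8/9) = 628.172 ms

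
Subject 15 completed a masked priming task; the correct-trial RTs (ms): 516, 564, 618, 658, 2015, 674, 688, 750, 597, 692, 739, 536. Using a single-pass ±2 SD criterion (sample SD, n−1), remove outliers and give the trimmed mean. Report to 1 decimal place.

n = 12, ΣRT = 9047, M = 753.917
Σ(x−M)² = 1797590.92; s = √(1797590.92/11) = 404.249
Cutoffs: 753.917 ± 2·404.249 → [-54.6, 1562.4]
Outside: 2015 → excluded.
Retained (n=11): Σ = 7032, mean = 7032/11 = 639.273

639.3 ms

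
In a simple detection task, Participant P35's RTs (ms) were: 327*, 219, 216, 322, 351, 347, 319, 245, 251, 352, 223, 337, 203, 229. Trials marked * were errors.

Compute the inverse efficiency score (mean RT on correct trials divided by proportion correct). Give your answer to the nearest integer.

299 ms

Correct trials (n=13): 219, 216, 322, 351, 347, 319, 245, 251, 352, 223, 337, 203, 229
Mean correct RT = 3614/13 = 278.0000 ms
Proportion correct = 13/14
IES = 278.0000 / (13/14) = 299.385 ms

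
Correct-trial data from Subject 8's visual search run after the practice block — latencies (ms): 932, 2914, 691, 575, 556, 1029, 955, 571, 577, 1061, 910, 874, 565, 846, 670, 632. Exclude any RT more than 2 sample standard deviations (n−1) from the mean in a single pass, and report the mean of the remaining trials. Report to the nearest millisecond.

763 ms

n = 16, ΣRT = 14358, M = 897.375
Σ(x−M)² = 4823549.75; s = √(4823549.75/15) = 567.071
Cutoffs: 897.375 ± 2·567.071 → [-236.8, 2031.5]
Outside: 2914 → excluded.
Retained (n=15): Σ = 11444, mean = 11444/15 = 762.933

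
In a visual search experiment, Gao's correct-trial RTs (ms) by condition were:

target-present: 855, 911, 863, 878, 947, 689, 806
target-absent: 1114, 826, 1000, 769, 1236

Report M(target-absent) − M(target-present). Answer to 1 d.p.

M(target-present) = 5949/7 = 849.857
M(target-absent) = 4945/5 = 989.000
Difference = 989.000 − 849.857 = 139.143 ms

139.1 ms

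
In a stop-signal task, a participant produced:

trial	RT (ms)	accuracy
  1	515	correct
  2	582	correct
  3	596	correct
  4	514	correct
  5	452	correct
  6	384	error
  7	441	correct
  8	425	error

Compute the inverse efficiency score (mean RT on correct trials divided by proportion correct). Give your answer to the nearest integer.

Correct trials (n=6): 515, 582, 596, 514, 452, 441
Mean correct RT = 3100/6 = 516.6667 ms
Proportion correct = 6/8
IES = 516.6667 / (6/8) = 688.889 ms

689 ms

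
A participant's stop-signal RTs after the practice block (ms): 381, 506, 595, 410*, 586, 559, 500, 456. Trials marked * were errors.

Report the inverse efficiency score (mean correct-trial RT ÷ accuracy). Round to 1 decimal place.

585.0 ms

Correct trials (n=7): 381, 506, 595, 586, 559, 500, 456
Mean correct RT = 3583/7 = 511.8571 ms
Proportion correct = 7/8
IES = 511.8571 / (7/8) = 584.980 ms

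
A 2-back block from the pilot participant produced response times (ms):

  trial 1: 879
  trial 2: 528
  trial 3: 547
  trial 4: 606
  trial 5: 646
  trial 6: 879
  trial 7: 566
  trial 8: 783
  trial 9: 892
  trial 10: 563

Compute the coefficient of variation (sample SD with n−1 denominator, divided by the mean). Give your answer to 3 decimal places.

0.221

n = 10, Σ = 6889, M = 688.9000
Σ(x−M)² = 208072.900; s = √(208072.900/9) = 152.0500
CV = 152.0500 / 688.9000 = 0.22071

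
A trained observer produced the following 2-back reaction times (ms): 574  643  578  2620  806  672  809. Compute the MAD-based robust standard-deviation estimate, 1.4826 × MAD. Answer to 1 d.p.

145.3 ms

Sorted: 574, 578, 643, 672, 806, 809, 2620 → median = 672
|x − 672| sorted: 0, 29, 94, 98, 134, 137, 1948 → MAD = 98
Robust SD ≈ 1.4826 × 98 = 145.295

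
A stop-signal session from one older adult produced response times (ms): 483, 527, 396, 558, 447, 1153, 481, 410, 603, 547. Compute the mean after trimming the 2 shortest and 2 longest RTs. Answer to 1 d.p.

507.2 ms

Sorted: 396, 410, 447, 481, 483, 527, 547, 558, 603, 1153
Drop lowest 2 (396, 410) and highest 2 (603, 1153)
Remaining (n=6): Σ = 3043, mean = 3043/6 = 507.167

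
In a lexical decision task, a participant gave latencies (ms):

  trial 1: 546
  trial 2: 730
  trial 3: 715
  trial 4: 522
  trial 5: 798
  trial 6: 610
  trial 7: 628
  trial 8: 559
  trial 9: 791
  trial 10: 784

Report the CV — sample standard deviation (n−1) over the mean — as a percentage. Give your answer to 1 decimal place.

n = 10, Σ = 6683, M = 668.3000
Σ(x−M)² = 104582.100; s = √(104582.100/9) = 107.7972
CV = 107.7972 / 668.3000 = 0.16130 = 16.130%

16.1%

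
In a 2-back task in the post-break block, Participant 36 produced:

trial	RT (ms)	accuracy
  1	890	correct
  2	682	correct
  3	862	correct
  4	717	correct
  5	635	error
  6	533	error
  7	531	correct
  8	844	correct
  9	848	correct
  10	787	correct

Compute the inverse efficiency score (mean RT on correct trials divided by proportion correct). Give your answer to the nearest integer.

Correct trials (n=8): 890, 682, 862, 717, 531, 844, 848, 787
Mean correct RT = 6161/8 = 770.1250 ms
Proportion correct = 8/10
IES = 770.1250 / (8/10) = 962.656 ms

963 ms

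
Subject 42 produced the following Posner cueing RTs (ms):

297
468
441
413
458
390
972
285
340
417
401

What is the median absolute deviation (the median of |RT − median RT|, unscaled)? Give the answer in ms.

Sorted: 285, 297, 340, 390, 401, 413, 417, 441, 458, 468, 972 → median = 413
|x − 413|: 116, 55, 28, 0, 45, 23, 559, 128, 73, 4, 12
Sorted deviations: 0, 4, 12, 23, 28, 45, 55, 73, 116, 128, 559 → MAD = 45

45 ms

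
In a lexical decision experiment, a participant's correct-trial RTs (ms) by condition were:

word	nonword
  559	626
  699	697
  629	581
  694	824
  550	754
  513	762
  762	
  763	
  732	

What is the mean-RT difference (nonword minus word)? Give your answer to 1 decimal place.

M(word) = 5901/9 = 655.667
M(nonword) = 4244/6 = 707.333
Difference = 707.333 − 655.667 = 51.667 ms

51.7 ms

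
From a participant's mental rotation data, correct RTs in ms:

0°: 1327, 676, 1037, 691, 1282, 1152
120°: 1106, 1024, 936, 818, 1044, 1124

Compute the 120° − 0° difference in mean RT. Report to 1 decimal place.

-18.8 ms

M(0°) = 6165/6 = 1027.500
M(120°) = 6052/6 = 1008.667
Difference = 1008.667 − 1027.500 = -18.833 ms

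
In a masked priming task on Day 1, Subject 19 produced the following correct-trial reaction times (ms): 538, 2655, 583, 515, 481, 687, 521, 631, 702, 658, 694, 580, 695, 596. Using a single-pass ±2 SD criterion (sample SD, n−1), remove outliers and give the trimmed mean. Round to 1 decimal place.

n = 14, ΣRT = 10536, M = 752.571
Σ(x−M)² = 3969467.43; s = √(3969467.43/13) = 552.579
Cutoffs: 752.571 ± 2·552.579 → [-352.6, 1857.7]
Outside: 2655 → excluded.
Retained (n=13): Σ = 7881, mean = 7881/13 = 606.231

606.2 ms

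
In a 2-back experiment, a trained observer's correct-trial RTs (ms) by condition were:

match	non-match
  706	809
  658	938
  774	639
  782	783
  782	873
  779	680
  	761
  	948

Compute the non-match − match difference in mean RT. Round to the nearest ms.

57 ms

M(match) = 4481/6 = 746.833
M(non-match) = 6431/8 = 803.875
Difference = 803.875 − 746.833 = 57.042 ms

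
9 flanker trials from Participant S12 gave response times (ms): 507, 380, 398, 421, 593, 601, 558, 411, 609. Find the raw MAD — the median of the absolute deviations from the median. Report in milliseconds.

Sorted: 380, 398, 411, 421, 507, 558, 593, 601, 609 → median = 507
|x − 507|: 0, 127, 109, 86, 86, 94, 51, 96, 102
Sorted deviations: 0, 51, 86, 86, 94, 96, 102, 109, 127 → MAD = 94

94 ms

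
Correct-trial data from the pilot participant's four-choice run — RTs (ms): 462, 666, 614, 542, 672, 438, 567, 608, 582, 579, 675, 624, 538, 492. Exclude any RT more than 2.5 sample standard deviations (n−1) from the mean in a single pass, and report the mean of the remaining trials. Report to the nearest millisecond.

576 ms

n = 14, ΣRT = 8059, M = 575.643
Σ(x−M)² = 73709.21; s = √(73709.21/13) = 75.299
Cutoffs: 575.643 ± 2.5·75.299 → [387.4, 763.9]
No RTs fall outside the cutoffs; all 14 retained. Mean = 8059/14 = 575.643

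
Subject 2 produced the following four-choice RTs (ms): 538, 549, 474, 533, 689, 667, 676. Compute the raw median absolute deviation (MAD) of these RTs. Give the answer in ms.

Sorted: 474, 533, 538, 549, 667, 676, 689 → median = 549
|x − 549|: 11, 0, 75, 16, 140, 118, 127
Sorted deviations: 0, 11, 16, 75, 118, 127, 140 → MAD = 75

75 ms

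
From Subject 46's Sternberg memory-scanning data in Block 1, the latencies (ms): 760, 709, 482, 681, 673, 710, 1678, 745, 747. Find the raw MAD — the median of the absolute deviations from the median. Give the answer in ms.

Sorted: 482, 673, 681, 709, 710, 745, 747, 760, 1678 → median = 710
|x − 710|: 50, 1, 228, 29, 37, 0, 968, 35, 37
Sorted deviations: 0, 1, 29, 35, 37, 37, 50, 228, 968 → MAD = 37

37 ms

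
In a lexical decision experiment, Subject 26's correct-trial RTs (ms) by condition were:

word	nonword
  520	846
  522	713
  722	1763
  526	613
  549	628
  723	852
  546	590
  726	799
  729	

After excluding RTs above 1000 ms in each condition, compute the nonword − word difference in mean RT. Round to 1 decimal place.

102.0 ms

nonword: exclude 1763
M(word) = 5563/9 = 618.111
M(nonword) = 5041/7 = 720.143
Difference = 720.143 − 618.111 = 102.032 ms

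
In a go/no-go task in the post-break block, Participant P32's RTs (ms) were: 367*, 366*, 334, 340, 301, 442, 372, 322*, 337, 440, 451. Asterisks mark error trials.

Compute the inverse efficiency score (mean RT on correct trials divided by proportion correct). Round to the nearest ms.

519 ms

Correct trials (n=8): 334, 340, 301, 442, 372, 337, 440, 451
Mean correct RT = 3017/8 = 377.1250 ms
Proportion correct = 8/11
IES = 377.1250 / (8/11) = 518.547 ms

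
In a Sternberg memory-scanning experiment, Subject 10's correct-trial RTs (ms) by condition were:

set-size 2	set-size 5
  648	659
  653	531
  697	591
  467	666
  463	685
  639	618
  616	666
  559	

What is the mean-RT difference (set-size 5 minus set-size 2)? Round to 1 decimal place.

38.1 ms

M(set-size 2) = 4742/8 = 592.750
M(set-size 5) = 4416/7 = 630.857
Difference = 630.857 − 592.750 = 38.107 ms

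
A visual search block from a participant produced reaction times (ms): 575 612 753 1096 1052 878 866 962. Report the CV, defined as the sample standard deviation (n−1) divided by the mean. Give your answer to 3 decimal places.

n = 8, Σ = 6794, M = 849.2500
Σ(x−M)² = 256577.500; s = √(256577.500/7) = 191.4522
CV = 191.4522 / 849.2500 = 0.22544

0.225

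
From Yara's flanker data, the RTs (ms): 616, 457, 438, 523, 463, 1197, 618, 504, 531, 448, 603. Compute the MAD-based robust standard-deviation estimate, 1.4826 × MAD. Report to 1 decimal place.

Sorted: 438, 448, 457, 463, 504, 523, 531, 603, 616, 618, 1197 → median = 523
|x − 523| sorted: 0, 8, 19, 60, 66, 75, 80, 85, 93, 95, 674 → MAD = 75
Robust SD ≈ 1.4826 × 75 = 111.195

111.2 ms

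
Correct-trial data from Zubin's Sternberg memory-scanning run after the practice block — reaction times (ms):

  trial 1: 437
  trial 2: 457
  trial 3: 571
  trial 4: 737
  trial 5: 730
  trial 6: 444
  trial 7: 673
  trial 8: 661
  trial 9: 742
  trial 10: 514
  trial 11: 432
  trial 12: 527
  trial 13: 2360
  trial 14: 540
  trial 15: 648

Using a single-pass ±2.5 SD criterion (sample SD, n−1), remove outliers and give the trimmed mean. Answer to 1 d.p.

579.5 ms

n = 15, ΣRT = 10473, M = 698.200
Σ(x−M)² = 3136882.40; s = √(3136882.40/14) = 473.353
Cutoffs: 698.200 ± 2.5·473.353 → [-485.2, 1881.6]
Outside: 2360 → excluded.
Retained (n=14): Σ = 8113, mean = 8113/14 = 579.500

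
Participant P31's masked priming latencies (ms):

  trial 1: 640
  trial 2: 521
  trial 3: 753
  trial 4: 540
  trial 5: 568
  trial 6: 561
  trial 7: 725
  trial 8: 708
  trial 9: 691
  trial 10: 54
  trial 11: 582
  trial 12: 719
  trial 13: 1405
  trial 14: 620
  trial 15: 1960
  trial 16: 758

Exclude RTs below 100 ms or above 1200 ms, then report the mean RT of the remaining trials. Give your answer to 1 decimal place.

645.1 ms

Excluded: 54, 1405, 1960
Retained (n=13): Σ = 8386
Mean = 8386/13 = 645.0769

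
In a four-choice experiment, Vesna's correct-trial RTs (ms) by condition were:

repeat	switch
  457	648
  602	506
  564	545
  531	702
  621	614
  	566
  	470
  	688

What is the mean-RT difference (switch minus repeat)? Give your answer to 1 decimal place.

M(repeat) = 2775/5 = 555.000
M(switch) = 4739/8 = 592.375
Difference = 592.375 − 555.000 = 37.375 ms

37.4 ms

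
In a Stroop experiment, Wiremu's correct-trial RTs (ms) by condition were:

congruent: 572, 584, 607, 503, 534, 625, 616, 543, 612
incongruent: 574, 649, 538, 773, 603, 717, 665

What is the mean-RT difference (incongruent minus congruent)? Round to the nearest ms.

M(congruent) = 5196/9 = 577.333
M(incongruent) = 4519/7 = 645.571
Difference = 645.571 − 577.333 = 68.238 ms

68 ms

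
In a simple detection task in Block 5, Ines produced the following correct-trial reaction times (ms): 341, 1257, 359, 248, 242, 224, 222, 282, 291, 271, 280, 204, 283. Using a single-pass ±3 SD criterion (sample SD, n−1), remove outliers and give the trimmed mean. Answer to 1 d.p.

n = 13, ΣRT = 4504, M = 346.462
Σ(x−M)² = 922027.23; s = √(922027.23/12) = 277.192
Cutoffs: 346.462 ± 3·277.192 → [-485.1, 1178.0]
Outside: 1257 → excluded.
Retained (n=12): Σ = 3247, mean = 3247/12 = 270.583

270.6 ms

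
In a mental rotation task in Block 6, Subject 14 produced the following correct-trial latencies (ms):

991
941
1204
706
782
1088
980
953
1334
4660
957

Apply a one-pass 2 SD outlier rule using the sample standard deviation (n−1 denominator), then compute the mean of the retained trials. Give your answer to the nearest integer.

994 ms

n = 11, ΣRT = 14596, M = 1326.909
Σ(x−M)² = 12522930.91; s = √(12522930.91/10) = 1119.059
Cutoffs: 1326.909 ± 2·1119.059 → [-911.2, 3565.0]
Outside: 4660 → excluded.
Retained (n=10): Σ = 9936, mean = 9936/10 = 993.600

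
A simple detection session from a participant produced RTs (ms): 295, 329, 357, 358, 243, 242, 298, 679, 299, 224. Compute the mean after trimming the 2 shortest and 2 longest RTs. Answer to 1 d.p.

Sorted: 224, 242, 243, 295, 298, 299, 329, 357, 358, 679
Drop lowest 2 (224, 242) and highest 2 (358, 679)
Remaining (n=6): Σ = 1821, mean = 1821/6 = 303.500

303.5 ms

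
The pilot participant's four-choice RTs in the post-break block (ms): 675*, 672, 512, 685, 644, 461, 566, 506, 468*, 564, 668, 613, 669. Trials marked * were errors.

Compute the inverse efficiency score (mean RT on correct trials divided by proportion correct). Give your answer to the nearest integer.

705 ms

Correct trials (n=11): 672, 512, 685, 644, 461, 566, 506, 564, 668, 613, 669
Mean correct RT = 6560/11 = 596.3636 ms
Proportion correct = 11/13
IES = 596.3636 / (11/13) = 704.793 ms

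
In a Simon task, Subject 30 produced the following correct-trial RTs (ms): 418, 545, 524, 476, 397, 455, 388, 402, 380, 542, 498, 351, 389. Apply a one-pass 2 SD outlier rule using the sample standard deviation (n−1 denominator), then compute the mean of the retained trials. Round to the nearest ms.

n = 13, ΣRT = 5765, M = 443.462
Σ(x−M)² = 53817.23; s = √(53817.23/12) = 66.968
Cutoffs: 443.462 ± 2·66.968 → [309.5, 577.4]
No RTs fall outside the cutoffs; all 13 retained. Mean = 5765/13 = 443.462

443 ms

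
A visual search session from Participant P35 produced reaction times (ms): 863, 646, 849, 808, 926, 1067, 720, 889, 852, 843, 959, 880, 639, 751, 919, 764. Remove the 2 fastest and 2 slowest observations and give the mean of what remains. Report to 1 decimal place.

Sorted: 639, 646, 720, 751, 764, 808, 843, 849, 852, 863, 880, 889, 919, 926, 959, 1067
Drop lowest 2 (639, 646) and highest 2 (959, 1067)
Remaining (n=12): Σ = 10064, mean = 10064/12 = 838.667

838.7 ms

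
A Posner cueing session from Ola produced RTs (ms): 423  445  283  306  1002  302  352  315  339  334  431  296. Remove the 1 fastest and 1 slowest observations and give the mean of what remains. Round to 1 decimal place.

Sorted: 283, 296, 302, 306, 315, 334, 339, 352, 423, 431, 445, 1002
Drop lowest 1 (283) and highest 1 (1002)
Remaining (n=10): Σ = 3543, mean = 3543/10 = 354.300

354.3 ms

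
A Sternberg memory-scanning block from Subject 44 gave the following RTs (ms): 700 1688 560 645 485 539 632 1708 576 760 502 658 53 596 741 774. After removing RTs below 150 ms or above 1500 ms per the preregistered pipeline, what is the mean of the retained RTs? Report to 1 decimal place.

628.3 ms

Excluded: 53, 1688, 1708
Retained (n=13): Σ = 8168
Mean = 8168/13 = 628.3077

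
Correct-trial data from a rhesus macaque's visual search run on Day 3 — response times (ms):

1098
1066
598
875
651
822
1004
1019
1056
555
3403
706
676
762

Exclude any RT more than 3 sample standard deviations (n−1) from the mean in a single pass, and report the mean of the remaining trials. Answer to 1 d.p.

837.5 ms

n = 14, ΣRT = 14291, M = 1020.786
Σ(x−M)² = 6562628.36; s = √(6562628.36/13) = 710.505
Cutoffs: 1020.786 ± 3·710.505 → [-1110.7, 3152.3]
Outside: 3403 → excluded.
Retained (n=13): Σ = 10888, mean = 10888/13 = 837.538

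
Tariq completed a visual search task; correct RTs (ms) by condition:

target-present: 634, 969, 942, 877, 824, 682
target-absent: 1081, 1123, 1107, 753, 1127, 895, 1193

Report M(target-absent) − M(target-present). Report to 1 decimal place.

M(target-present) = 4928/6 = 821.333
M(target-absent) = 7279/7 = 1039.857
Difference = 1039.857 − 821.333 = 218.524 ms

218.5 ms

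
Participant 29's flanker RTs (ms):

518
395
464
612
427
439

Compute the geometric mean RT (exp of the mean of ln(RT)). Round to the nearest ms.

471 ms

ln(RT): 6.2500, 5.9789, 6.1399, 6.4167, 6.0568, 6.0845
Mean ln(RT) = 36.9268/6 = 6.15446
Geometric mean = exp(6.15446) = 470.81 ms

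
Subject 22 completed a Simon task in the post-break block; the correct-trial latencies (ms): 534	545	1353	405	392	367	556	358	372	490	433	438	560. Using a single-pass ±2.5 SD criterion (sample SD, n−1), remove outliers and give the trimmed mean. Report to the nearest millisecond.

n = 13, ΣRT = 6803, M = 523.308
Σ(x−M)² = 813822.77; s = √(813822.77/12) = 260.420
Cutoffs: 523.308 ± 2.5·260.420 → [-127.7, 1174.4]
Outside: 1353 → excluded.
Retained (n=12): Σ = 5450, mean = 5450/12 = 454.167

454 ms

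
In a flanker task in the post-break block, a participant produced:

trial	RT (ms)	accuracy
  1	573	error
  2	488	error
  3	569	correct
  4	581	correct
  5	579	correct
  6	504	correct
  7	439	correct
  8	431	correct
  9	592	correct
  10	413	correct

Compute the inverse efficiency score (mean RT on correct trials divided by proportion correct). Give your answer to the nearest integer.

642 ms

Correct trials (n=8): 569, 581, 579, 504, 439, 431, 592, 413
Mean correct RT = 4108/8 = 513.5000 ms
Proportion correct = 8/10
IES = 513.5000 / (8/10) = 641.875 ms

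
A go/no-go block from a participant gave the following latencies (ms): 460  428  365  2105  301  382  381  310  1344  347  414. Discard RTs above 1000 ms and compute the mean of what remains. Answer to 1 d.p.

376.4 ms

Excluded: 1344, 2105
Retained (n=9): Σ = 3388
Mean = 3388/9 = 376.4444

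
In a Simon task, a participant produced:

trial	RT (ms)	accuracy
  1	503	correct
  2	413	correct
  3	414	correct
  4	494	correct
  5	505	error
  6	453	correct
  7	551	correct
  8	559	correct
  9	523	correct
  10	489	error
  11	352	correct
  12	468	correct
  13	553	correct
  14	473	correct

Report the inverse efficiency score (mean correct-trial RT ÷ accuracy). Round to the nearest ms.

560 ms

Correct trials (n=12): 503, 413, 414, 494, 453, 551, 559, 523, 352, 468, 553, 473
Mean correct RT = 5756/12 = 479.6667 ms
Proportion correct = 12/14
IES = 479.6667 / (12/14) = 559.611 ms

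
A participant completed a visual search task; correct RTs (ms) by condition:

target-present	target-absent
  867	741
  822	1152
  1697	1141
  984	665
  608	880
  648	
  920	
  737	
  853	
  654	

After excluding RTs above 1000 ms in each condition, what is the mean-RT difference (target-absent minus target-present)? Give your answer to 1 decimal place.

target-present: exclude 1697
target-absent: exclude 1152, 1141
M(target-present) = 7093/9 = 788.111
M(target-absent) = 2286/3 = 762.000
Difference = 762.000 − 788.111 = -26.111 ms

-26.1 ms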